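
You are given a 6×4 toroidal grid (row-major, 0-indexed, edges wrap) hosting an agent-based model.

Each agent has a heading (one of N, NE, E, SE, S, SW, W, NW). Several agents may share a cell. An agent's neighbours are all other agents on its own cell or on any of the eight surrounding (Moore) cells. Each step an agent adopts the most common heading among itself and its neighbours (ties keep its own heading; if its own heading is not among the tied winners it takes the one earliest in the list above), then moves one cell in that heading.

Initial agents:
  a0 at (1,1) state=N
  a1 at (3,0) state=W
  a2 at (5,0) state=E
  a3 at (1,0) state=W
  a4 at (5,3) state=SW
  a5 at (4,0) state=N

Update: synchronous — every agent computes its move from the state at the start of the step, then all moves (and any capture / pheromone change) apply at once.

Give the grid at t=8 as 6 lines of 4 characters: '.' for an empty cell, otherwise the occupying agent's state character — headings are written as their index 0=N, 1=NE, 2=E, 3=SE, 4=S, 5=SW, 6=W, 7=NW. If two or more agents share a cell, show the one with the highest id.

....
6..6
...6
6..6
....
2...

t=1: a0@(0,1):N a1@(3,3):W a2@(5,1):E a3@(1,3):W a4@(0,2):SW a5@(3,0):N
t=2: a0@(5,1):N a1@(3,2):W a2@(5,2):E a3@(1,2):W a4@(1,1):SW a5@(2,0):N
t=3: a0@(4,1):N a1@(3,1):W a2@(5,3):E a3@(1,1):W a4@(2,0):SW a5@(1,0):N
t=4: a0@(3,1):N a1@(3,0):W a2@(5,0):E a3@(1,0):W a4@(2,3):W a5@(0,0):N
t=5: a0@(2,1):N a1@(3,3):W a2@(5,1):E a3@(1,3):W a4@(2,2):W a5@(5,0):N
t=6: a0@(1,1):N a1@(3,2):W a2@(5,2):E a3@(1,2):W a4@(2,1):W a5@(4,0):N
t=7: a0@(1,0):W a1@(3,1):W a2@(5,3):E a3@(1,1):W a4@(2,0):W a5@(3,0):N
t=8: a0@(1,3):W a1@(3,0):W a2@(5,0):E a3@(1,0):W a4@(2,3):W a5@(3,3):W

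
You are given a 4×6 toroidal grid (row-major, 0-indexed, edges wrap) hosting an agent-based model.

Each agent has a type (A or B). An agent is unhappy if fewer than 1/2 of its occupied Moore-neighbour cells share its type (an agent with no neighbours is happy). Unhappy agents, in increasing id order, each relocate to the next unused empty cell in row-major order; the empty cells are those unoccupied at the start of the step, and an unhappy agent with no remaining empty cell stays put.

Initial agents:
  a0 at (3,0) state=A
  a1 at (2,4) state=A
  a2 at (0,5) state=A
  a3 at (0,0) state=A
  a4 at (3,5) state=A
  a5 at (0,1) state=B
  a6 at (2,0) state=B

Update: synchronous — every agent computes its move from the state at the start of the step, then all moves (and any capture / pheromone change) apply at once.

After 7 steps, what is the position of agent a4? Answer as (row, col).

t=1: a0@(3,0):A a1@(2,4):A a2@(0,5):A a3@(0,0):A a4@(3,5):A a5@(0,2):B a6@(0,3):B
t=2: (unchanged — steady state)

(3, 5)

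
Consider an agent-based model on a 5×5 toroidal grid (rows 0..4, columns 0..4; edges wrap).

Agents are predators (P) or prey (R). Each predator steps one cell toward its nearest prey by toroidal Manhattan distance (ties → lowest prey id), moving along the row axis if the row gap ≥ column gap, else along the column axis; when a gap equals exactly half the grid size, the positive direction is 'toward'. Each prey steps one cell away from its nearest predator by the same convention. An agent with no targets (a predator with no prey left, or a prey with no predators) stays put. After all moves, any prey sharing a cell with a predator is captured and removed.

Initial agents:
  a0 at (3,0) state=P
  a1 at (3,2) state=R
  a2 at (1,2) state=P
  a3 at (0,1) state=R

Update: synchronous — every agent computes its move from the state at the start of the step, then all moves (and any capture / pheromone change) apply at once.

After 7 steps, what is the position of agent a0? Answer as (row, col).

(4, 1)

t=1: a0@(3,1):P a1@(3,3):R a2@(2,2):P a3@(4,1):R
t=2: a0@(4,1):P a1@(3,4):R a2@(3,2):P a3@(0,1):R
t=3: a0@(0,1):P a1@(3,0):R a2@(3,3):P a3@(1,1):R
t=4: a0@(1,1):P a1@(3,1):R a2@(3,4):P a3@(2,1):R
t=5: a0@(2,1):P a1@(4,1):R a2@(3,0):P a3@(3,1):R
t=6: a0@(3,1):P a1@(0,1):R a2@(3,1):P a3@(4,1):R
t=7: a0@(4,1):P a1@(1,1):R a2@(4,1):P a3@(0,1):R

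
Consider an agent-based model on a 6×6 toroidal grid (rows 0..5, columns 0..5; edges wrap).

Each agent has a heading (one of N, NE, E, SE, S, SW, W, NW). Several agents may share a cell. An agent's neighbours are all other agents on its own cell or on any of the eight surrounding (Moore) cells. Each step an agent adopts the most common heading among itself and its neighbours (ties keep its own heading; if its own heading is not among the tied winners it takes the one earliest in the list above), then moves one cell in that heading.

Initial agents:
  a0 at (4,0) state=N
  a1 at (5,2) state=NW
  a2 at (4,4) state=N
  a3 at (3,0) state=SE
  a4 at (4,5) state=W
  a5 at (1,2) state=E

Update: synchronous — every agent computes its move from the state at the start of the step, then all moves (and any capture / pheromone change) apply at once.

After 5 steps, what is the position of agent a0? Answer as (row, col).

(5, 0)

t=1: a0@(3,0):N a1@(4,1):NW a2@(3,4):N a3@(4,1):SE a4@(3,5):N a5@(1,3):E
t=2: a0@(2,0):N a1@(3,0):NW a2@(2,4):N a3@(5,2):SE a4@(2,5):N a5@(1,4):E
t=3: a0@(1,0):N a1@(2,0):N a2@(1,4):N a3@(0,3):SE a4@(1,5):N a5@(0,4):N
t=4: a0@(0,0):N a1@(1,0):N a2@(0,4):N a3@(5,3):N a4@(0,5):N a5@(5,4):N
t=5: a0@(5,0):N a1@(0,0):N a2@(5,4):N a3@(4,3):N a4@(5,5):N a5@(4,4):N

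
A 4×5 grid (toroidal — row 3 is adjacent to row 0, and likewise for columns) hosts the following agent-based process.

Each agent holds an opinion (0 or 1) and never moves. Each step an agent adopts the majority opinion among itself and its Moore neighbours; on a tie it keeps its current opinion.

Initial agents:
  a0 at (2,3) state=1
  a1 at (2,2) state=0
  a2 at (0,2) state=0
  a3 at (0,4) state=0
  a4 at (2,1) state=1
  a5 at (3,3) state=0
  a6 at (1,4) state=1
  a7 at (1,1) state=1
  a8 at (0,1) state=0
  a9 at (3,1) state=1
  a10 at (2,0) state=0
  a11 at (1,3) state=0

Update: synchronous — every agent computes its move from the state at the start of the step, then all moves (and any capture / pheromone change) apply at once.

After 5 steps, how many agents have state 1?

0

t=1: a0@(2,3):0 a1@(2,2):1 a2@(0,2):0 a3@(0,4):0 a4@(2,1):1 a5@(3,3):0 a6@(1,4):0 a7@(1,1):0 a8@(0,1):0 a9@(3,1):0 a10@(2,0):1 a11@(1,3):0
t=2: a0@(2,3):0 a1@(2,2):0 a2@(0,2):0 a3@(0,4):0 a4@(2,1):1 a5@(3,3):0 a6@(1,4):0 a7@(1,1):0 a8@(0,1):0 a9@(3,1):0 a10@(2,0):0 a11@(1,3):0
t=3: a0@(2,3):0 a1@(2,2):0 a2@(0,2):0 a3@(0,4):0 a4@(2,1):0 a5@(3,3):0 a6@(1,4):0 a7@(1,1):0 a8@(0,1):0 a9@(3,1):0 a10@(2,0):0 a11@(1,3):0
t=4: (unchanged — steady state)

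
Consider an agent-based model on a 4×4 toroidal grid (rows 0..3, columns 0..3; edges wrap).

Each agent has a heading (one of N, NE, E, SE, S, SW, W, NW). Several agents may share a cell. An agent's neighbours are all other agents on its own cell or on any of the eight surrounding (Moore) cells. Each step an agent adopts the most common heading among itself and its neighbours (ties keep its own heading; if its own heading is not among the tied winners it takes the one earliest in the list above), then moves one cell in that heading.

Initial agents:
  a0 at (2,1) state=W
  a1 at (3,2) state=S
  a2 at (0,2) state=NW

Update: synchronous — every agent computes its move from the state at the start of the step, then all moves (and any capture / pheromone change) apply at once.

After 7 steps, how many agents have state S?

1

t=1: a0@(2,0):W a1@(0,2):S a2@(3,1):NW
t=2: a0@(2,3):W a1@(1,2):S a2@(2,0):NW
t=3: a0@(2,2):W a1@(2,2):S a2@(1,3):NW
t=4: a0@(2,1):W a1@(3,2):S a2@(0,2):NW
t=5: a0@(2,0):W a1@(0,2):S a2@(3,1):NW
t=6: a0@(2,3):W a1@(1,2):S a2@(2,0):NW
t=7: a0@(2,2):W a1@(2,2):S a2@(1,3):NW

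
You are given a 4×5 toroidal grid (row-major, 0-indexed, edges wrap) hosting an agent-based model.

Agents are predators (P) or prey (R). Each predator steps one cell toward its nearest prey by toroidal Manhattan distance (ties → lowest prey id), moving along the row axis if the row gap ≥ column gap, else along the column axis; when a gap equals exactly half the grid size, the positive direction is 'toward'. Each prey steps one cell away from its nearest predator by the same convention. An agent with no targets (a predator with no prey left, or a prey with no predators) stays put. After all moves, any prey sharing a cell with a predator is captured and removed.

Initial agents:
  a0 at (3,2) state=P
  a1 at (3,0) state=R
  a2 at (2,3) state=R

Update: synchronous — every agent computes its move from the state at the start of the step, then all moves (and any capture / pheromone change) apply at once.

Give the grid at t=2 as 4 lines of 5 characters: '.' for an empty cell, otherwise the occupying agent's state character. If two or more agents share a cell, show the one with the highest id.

t=1: a0@(3,1):P a1@(3,4):R a2@(1,3):R
t=2: a0@(3,0):P a1@(3,3):R a2@(0,3):R

...R.
.....
.....
P..R.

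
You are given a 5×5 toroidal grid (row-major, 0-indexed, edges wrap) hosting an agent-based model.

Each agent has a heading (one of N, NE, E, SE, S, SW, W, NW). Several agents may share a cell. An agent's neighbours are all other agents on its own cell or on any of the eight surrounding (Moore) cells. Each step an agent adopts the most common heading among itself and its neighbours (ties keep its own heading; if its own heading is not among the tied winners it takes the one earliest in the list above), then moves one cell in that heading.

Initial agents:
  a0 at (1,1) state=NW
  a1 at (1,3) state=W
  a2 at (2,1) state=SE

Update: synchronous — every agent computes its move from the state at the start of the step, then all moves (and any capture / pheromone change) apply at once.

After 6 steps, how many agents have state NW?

1

t=1: a0@(0,0):NW a1@(1,2):W a2@(3,2):SE
t=2: a0@(4,4):NW a1@(1,1):W a2@(4,3):SE
t=3: a0@(3,3):NW a1@(1,0):W a2@(0,4):SE
t=4: a0@(2,2):NW a1@(1,4):W a2@(1,0):SE
t=5: a0@(1,1):NW a1@(1,3):W a2@(2,1):SE
t=6: a0@(0,0):NW a1@(1,2):W a2@(3,2):SE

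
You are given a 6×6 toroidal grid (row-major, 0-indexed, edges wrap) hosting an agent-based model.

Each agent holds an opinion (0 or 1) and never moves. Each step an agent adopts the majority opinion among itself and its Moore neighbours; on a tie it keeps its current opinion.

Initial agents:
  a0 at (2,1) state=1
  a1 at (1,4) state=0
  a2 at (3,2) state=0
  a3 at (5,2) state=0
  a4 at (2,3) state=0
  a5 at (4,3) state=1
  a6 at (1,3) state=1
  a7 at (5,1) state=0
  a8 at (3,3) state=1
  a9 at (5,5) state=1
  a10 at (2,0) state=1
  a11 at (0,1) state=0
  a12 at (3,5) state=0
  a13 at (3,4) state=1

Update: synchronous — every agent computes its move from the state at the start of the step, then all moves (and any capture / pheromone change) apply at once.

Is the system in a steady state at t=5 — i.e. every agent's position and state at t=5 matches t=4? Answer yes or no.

t=1: a0@(2,1):1 a1@(1,4):0 a2@(3,2):1 a3@(5,2):0 a4@(2,3):0 a5@(4,3):1 a6@(1,3):0 a7@(5,1):0 a8@(3,3):1 a9@(5,5):1 a10@(2,0):1 a11@(0,1):0 a12@(3,5):1 a13@(3,4):1
t=2: (unchanged — steady state)

yes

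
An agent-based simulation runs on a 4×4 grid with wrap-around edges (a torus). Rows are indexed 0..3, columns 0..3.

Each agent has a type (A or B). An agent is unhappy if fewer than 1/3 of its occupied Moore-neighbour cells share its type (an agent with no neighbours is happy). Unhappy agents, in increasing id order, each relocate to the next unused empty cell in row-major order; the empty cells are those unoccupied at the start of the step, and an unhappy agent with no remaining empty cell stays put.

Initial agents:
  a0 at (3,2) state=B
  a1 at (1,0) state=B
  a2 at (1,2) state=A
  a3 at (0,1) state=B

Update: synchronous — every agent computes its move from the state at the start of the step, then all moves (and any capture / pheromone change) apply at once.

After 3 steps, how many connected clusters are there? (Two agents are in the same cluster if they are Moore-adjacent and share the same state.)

2

t=1: a0@(3,2):B a1@(1,0):B a2@(0,0):A a3@(0,1):B
t=2: a0@(3,2):B a1@(1,0):B a2@(0,2):A a3@(0,1):B
t=3: a0@(3,2):B a1@(1,0):B a2@(0,0):A a3@(0,1):B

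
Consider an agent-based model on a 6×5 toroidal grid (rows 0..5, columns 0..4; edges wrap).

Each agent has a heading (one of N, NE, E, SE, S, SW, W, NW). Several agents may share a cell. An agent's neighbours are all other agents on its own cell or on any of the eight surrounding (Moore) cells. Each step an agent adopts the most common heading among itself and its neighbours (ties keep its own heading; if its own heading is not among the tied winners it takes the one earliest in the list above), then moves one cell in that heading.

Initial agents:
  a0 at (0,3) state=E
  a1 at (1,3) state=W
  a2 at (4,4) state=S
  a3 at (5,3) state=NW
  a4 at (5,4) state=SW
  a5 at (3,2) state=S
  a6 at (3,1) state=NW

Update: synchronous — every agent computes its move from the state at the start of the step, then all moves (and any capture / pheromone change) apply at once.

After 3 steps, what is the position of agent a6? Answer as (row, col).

t=1: a0@(0,4):E a1@(1,2):W a2@(5,4):S a3@(4,2):NW a4@(0,3):SW a5@(4,2):S a6@(2,0):NW
t=2: a0@(0,0):E a1@(1,1):W a2@(0,4):S a3@(3,1):NW a4@(1,2):SW a5@(5,2):S a6@(1,4):NW
t=3: a0@(0,1):E a1@(1,0):W a2@(1,4):S a3@(2,0):NW a4@(2,1):SW a5@(0,2):S a6@(0,3):NW

(0, 3)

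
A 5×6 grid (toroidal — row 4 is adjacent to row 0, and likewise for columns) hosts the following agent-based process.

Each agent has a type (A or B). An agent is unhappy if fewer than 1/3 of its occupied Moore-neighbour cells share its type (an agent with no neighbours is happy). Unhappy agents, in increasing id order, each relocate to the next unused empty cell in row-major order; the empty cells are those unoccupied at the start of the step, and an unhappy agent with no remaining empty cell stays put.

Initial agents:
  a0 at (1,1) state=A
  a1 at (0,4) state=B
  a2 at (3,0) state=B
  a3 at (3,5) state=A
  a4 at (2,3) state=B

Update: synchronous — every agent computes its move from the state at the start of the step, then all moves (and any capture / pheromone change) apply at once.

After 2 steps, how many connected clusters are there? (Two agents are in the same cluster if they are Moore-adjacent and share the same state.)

t=1: a0@(1,1):A a1@(0,4):B a2@(0,0):B a3@(0,1):A a4@(2,3):B
t=2: a0@(1,1):A a1@(0,4):B a2@(0,2):B a3@(0,1):A a4@(2,3):B

4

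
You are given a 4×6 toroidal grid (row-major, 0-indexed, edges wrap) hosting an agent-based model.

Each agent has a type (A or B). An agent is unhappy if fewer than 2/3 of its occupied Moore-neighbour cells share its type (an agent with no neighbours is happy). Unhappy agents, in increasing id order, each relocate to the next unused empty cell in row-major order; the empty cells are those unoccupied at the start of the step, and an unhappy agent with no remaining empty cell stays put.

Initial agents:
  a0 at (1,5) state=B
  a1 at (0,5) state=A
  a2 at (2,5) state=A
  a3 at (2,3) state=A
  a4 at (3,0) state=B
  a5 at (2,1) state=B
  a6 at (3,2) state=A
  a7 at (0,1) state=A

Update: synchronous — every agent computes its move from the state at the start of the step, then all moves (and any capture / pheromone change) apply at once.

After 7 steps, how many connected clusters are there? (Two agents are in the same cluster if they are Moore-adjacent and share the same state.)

t=1: a0@(0,0):B a1@(0,2):A a2@(0,3):A a3@(2,3):A a4@(0,4):B a5@(1,0):B a6@(3,2):A a7@(1,1):A
t=2: a0@(0,1):B a1@(0,2):A a2@(0,3):A a3@(2,3):A a4@(0,5):B a5@(1,2):B a6@(3,2):A a7@(1,3):A
t=3: a0@(0,0):B a1@(0,4):A a2@(0,3):A a3@(2,3):A a4@(0,5):B a5@(1,0):B a6@(3,2):A a7@(1,3):A
t=4: (unchanged — steady state)

2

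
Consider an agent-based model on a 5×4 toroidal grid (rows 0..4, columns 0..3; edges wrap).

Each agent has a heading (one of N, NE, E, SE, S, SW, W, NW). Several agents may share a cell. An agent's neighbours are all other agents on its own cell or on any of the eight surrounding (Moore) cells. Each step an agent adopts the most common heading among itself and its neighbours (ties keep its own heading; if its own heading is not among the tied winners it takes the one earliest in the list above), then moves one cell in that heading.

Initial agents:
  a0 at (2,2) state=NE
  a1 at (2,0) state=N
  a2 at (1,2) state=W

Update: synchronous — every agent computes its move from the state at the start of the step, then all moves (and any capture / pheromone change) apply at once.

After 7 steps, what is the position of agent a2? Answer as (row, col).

t=1: a0@(1,3):NE a1@(1,0):N a2@(1,1):W
t=2: a0@(0,0):NE a1@(0,0):N a2@(1,0):W
t=3: a0@(4,1):NE a1@(4,0):N a2@(1,3):W
t=4: a0@(3,2):NE a1@(3,0):N a2@(1,2):W
t=5: a0@(2,3):NE a1@(2,0):N a2@(1,1):W
t=6: a0@(1,0):NE a1@(1,0):N a2@(1,0):W
t=7: a0@(0,1):NE a1@(0,0):N a2@(1,3):W

(1, 3)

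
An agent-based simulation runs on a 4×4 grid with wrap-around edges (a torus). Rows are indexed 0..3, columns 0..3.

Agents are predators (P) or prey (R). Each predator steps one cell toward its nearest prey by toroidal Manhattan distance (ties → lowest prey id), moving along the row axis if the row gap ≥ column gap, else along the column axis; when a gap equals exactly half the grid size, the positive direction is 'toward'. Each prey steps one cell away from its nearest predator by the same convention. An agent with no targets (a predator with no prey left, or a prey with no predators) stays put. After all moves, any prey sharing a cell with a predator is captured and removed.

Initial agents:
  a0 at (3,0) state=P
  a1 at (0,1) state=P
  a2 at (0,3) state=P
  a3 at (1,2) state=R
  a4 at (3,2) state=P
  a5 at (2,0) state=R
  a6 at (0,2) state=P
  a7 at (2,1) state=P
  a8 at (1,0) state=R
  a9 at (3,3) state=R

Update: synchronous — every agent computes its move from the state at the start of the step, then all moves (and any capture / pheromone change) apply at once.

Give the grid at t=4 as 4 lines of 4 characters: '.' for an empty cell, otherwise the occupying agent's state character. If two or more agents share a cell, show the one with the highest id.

....
R...
R...
P..P

t=1: a0@(2,0):P a1@(1,1):P a2@(3,3):P a3@(2,2):R a4@(3,3):P a5@(1,0):R a6@(1,2):P a7@(2,0):P a8@(0,0):R a9@(3,2):R
t=2: a0@(1,0):P a1@(1,0):P a2@(3,2):P a4@(3,2):P a5@(0,0):R a6@(2,2):P a7@(1,0):P a8@(3,0):R a9@(3,1):R
t=3: a0@(0,0):P a1@(0,0):P a2@(3,1):P a4@(3,1):P a5@(3,0):R a6@(3,2):P a7@(0,0):P a8@(2,0):R a9@(3,0):R
t=4: a0@(3,0):P a1@(3,0):P a2@(3,0):P a4@(3,0):P a5@(2,0):R a6@(3,3):P a7@(3,0):P a8@(1,0):R a9@(2,0):R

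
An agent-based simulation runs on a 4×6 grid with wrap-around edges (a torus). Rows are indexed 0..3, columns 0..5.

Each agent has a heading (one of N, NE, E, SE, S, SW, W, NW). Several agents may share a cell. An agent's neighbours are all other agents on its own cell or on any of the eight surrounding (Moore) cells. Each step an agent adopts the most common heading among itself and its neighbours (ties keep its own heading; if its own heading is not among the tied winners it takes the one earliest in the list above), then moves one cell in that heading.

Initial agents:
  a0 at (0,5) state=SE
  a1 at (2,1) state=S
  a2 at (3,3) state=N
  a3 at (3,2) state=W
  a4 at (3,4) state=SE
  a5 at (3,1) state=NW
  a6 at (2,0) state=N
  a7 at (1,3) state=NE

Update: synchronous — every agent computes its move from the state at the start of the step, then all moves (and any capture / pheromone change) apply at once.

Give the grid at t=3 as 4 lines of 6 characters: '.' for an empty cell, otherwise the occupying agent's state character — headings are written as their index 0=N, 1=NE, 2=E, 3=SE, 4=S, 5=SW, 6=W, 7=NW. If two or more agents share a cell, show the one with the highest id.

t=1: a0@(1,0):SE a1@(3,1):S a2@(2,3):N a3@(3,1):W a4@(0,5):SE a5@(2,0):NW a6@(1,0):N a7@(0,4):NE
t=2: a0@(2,1):SE a1@(0,1):S a2@(1,3):N a3@(3,0):W a4@(1,0):SE a5@(1,5):NW a6@(2,1):SE a7@(3,5):NE
t=3: a0@(3,2):SE a1@(1,1):S a2@(0,3):N a3@(0,1):SE a4@(2,1):SE a5@(0,4):NW a6@(3,2):SE a7@(2,0):NE

.3.07.
.4....
13....
..3...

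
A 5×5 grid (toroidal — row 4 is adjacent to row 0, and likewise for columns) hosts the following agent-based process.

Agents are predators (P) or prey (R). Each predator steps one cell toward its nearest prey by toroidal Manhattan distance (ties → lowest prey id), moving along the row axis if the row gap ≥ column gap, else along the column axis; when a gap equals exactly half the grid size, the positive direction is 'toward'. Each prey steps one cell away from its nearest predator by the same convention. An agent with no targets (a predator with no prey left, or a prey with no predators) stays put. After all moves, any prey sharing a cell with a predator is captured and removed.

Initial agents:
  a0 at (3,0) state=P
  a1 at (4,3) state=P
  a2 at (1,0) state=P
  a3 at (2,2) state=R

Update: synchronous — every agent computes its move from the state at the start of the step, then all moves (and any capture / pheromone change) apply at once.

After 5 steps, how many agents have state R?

1

t=1: a0@(3,1):P a1@(3,3):P a2@(1,1):P a3@(2,3):R
t=2: a0@(3,2):P a1@(2,3):P a2@(1,2):P a3@(1,3):R
t=3: a0@(2,2):P a1@(1,3):P a2@(1,3):P a3@(0,3):R
t=4: a0@(1,2):P a1@(0,3):P a2@(0,3):P a3@(4,3):R
t=5: a0@(0,2):P a1@(4,3):P a2@(4,3):P a3@(3,3):R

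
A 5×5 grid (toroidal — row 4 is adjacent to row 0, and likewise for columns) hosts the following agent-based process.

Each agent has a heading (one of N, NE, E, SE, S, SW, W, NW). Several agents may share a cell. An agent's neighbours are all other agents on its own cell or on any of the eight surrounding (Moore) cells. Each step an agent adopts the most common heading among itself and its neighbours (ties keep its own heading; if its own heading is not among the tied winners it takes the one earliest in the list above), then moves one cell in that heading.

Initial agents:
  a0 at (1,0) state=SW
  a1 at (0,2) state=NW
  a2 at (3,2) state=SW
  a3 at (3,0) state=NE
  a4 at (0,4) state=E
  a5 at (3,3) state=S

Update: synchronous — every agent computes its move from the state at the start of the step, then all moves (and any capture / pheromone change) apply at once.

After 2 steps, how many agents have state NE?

1

t=1: a0@(2,4):SW a1@(4,1):NW a2@(4,1):SW a3@(2,1):NE a4@(0,0):E a5@(4,3):S
t=2: a0@(3,3):SW a1@(3,0):NW a2@(0,0):SW a3@(1,2):NE a4@(0,1):E a5@(0,3):S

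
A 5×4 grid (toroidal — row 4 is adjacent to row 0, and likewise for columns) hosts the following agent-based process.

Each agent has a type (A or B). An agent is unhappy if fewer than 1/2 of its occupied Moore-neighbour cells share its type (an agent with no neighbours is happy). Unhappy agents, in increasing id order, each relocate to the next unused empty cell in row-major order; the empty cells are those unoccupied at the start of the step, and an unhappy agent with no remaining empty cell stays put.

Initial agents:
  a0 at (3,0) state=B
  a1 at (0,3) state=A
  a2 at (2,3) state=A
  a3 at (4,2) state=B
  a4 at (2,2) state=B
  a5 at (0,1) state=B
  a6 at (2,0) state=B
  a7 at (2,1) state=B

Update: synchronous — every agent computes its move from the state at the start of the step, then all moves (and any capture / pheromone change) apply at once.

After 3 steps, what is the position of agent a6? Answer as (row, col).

t=1: a0@(3,0):B a1@(0,0):A a2@(0,2):A a3@(4,2):B a4@(2,2):B a5@(0,1):B a6@(2,0):B a7@(2,1):B
t=2: a0@(3,0):B a1@(0,3):A a2@(1,0):A a3@(4,2):B a4@(2,2):B a5@(1,1):B a6@(2,0):B a7@(2,1):B
t=3: a0@(3,0):B a1@(0,3):A a2@(0,0):A a3@(0,1):B a4@(2,2):B a5@(1,1):B a6@(2,0):B a7@(2,1):B

(2, 0)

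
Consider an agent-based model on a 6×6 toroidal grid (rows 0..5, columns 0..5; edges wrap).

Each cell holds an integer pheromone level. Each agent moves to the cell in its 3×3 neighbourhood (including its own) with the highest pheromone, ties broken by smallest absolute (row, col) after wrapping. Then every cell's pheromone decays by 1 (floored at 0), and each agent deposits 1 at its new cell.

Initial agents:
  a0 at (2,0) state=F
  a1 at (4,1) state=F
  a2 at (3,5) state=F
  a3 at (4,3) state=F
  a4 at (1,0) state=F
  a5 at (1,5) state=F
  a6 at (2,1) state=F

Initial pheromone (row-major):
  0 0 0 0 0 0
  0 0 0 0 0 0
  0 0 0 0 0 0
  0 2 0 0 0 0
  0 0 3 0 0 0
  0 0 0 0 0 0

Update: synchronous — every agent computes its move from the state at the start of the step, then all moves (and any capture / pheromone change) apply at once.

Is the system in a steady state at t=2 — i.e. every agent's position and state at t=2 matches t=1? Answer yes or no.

t=1: a0@(3,1) a1@(4,2) a2@(2,0) a3@(4,2) a4@(0,0) a5@(0,0) a6@(3,1) | pheromone: 2 0 0 0 0 0 / 0 0 0 0 0 0 / 1 0 0 0 0 0 / 0 3 0 0 0 0 / 0 0 4 0 0 0 / 0 0 0 0 0 0
t=2: a0@(4,2) a1@(4,2) a2@(3,1) a3@(4,2) a4@(0,0) a5@(0,0) a6@(4,2) | pheromone: 3 0 0 0 0 0 / 0 0 0 0 0 0 / 0 0 0 0 0 0 / 0 3 0 0 0 0 / 0 0 7 0 0 0 / 0 0 0 0 0 0

no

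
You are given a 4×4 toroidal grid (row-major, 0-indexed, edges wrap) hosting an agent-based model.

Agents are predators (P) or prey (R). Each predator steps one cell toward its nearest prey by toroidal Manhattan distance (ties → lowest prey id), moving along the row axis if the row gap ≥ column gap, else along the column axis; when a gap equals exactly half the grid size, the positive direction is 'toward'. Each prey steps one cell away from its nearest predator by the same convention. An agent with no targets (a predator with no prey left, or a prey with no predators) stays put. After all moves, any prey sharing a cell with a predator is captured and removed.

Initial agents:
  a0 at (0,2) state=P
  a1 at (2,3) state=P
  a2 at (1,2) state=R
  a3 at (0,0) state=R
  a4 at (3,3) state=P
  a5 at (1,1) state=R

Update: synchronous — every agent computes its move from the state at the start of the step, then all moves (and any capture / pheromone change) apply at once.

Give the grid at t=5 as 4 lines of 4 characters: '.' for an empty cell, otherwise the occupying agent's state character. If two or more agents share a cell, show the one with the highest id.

...P
..PP
.RR.
....

t=1: a0@(1,2):P a1@(1,3):P a2@(2,2):R a4@(0,3):P a5@(2,1):R
t=2: a0@(2,2):P a1@(2,3):P a2@(3,2):R a4@(1,3):P a5@(3,1):R
t=3: a0@(3,2):P a1@(3,3):P a2@(0,2):R a4@(2,3):P a5@(0,1):R
t=4: a0@(0,2):P a1@(0,3):P a2@(1,2):R a4@(3,3):P a5@(1,1):R
t=5: a0@(1,2):P a1@(1,3):P a2@(2,2):R a4@(0,3):P a5@(2,1):R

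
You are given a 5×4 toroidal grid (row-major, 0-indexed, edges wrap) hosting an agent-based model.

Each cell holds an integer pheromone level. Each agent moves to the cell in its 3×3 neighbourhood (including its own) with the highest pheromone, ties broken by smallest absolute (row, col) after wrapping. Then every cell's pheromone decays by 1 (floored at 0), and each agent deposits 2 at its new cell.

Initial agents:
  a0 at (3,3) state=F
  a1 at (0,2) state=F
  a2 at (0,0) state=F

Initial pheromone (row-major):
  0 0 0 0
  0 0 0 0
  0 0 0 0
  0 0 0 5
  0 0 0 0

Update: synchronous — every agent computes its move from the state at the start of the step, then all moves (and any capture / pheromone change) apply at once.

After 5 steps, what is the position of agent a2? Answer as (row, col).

t=1: a0@(3,3) a1@(0,1) a2@(0,0) | pheromone: 2 2 0 0 / 0 0 0 0 / 0 0 0 0 / 0 0 0 6 / 0 0 0 0
t=2: a0@(3,3) a1@(0,0) a2@(0,0) | pheromone: 5 1 0 0 / 0 0 0 0 / 0 0 0 0 / 0 0 0 7 / 0 0 0 0
t=3: a0@(3,3) a1@(0,0) a2@(0,0) | pheromone: 8 0 0 0 / 0 0 0 0 / 0 0 0 0 / 0 0 0 8 / 0 0 0 0
t=4: a0@(3,3) a1@(0,0) a2@(0,0) | pheromone: 11 0 0 0 / 0 0 0 0 / 0 0 0 0 / 0 0 0 9 / 0 0 0 0
t=5: a0@(3,3) a1@(0,0) a2@(0,0) | pheromone: 14 0 0 0 / 0 0 0 0 / 0 0 0 0 / 0 0 0 10 / 0 0 0 0

(0, 0)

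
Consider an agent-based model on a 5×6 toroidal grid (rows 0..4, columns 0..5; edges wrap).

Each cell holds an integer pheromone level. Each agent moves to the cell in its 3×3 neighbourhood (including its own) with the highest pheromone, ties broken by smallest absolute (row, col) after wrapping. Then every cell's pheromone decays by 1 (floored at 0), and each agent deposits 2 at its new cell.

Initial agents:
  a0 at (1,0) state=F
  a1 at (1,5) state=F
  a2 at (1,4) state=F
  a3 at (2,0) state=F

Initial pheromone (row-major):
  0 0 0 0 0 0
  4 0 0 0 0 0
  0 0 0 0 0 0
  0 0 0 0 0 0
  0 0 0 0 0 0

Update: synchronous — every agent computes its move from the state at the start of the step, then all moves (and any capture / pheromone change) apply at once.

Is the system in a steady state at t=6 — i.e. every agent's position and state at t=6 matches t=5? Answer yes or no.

t=1: a0@(1,0) a1@(1,0) a2@(0,3) a3@(1,0) | pheromone: 0 0 0 2 0 0 / 9 0 0 0 0 0 / 0 0 0 0 0 0 / 0 0 0 0 0 0 / 0 0 0 0 0 0
t=2: a0@(1,0) a1@(1,0) a2@(0,3) a3@(1,0) | pheromone: 0 0 0 3 0 0 / 14 0 0 0 0 0 / 0 0 0 0 0 0 / 0 0 0 0 0 0 / 0 0 0 0 0 0
t=3: a0@(1,0) a1@(1,0) a2@(0,3) a3@(1,0) | pheromone: 0 0 0 4 0 0 / 19 0 0 0 0 0 / 0 0 0 0 0 0 / 0 0 0 0 0 0 / 0 0 0 0 0 0
t=4: a0@(1,0) a1@(1,0) a2@(0,3) a3@(1,0) | pheromone: 0 0 0 5 0 0 / 24 0 0 0 0 0 / 0 0 0 0 0 0 / 0 0 0 0 0 0 / 0 0 0 0 0 0
t=5: a0@(1,0) a1@(1,0) a2@(0,3) a3@(1,0) | pheromone: 0 0 0 6 0 0 / 29 0 0 0 0 0 / 0 0 0 0 0 0 / 0 0 0 0 0 0 / 0 0 0 0 0 0
t=6: a0@(1,0) a1@(1,0) a2@(0,3) a3@(1,0) | pheromone: 0 0 0 7 0 0 / 34 0 0 0 0 0 / 0 0 0 0 0 0 / 0 0 0 0 0 0 / 0 0 0 0 0 0

yes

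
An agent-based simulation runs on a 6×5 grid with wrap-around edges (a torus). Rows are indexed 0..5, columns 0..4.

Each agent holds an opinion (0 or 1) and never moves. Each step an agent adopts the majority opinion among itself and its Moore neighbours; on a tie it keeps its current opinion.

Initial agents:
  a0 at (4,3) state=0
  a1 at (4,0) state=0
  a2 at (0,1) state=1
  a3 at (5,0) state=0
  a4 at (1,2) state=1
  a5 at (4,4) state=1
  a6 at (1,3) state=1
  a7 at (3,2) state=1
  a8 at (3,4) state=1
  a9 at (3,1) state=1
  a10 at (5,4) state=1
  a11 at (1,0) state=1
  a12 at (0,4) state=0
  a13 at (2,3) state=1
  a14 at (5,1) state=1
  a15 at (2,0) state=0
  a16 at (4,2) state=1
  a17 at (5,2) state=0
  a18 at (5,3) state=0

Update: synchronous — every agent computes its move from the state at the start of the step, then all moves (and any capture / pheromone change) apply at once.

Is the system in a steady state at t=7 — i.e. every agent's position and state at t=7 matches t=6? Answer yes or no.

t=1: a0@(4,3):1 a1@(4,0):1 a2@(0,1):1 a3@(5,0):1 a4@(1,2):1 a5@(4,4):0 a6@(1,3):1 a7@(3,2):1 a8@(3,4):1 a9@(3,1):1 a10@(5,4):0 a11@(1,0):1 a12@(0,4):0 a13@(2,3):1 a14@(5,1):1 a15@(2,0):1 a16@(4,2):1 a17@(5,2):0 a18@(5,3):0
t=2: a0@(4,3):1 a1@(4,0):1 a2@(0,1):1 a3@(5,0):1 a4@(1,2):1 a5@(4,4):1 a6@(1,3):1 a7@(3,2):1 a8@(3,4):1 a9@(3,1):1 a10@(5,4):0 a11@(1,0):1 a12@(0,4):0 a13@(2,3):1 a14@(5,1):1 a15@(2,0):1 a16@(4,2):1 a17@(5,2):1 a18@(5,3):0
t=3: a0@(4,3):1 a1@(4,0):1 a2@(0,1):1 a3@(5,0):1 a4@(1,2):1 a5@(4,4):1 a6@(1,3):1 a7@(3,2):1 a8@(3,4):1 a9@(3,1):1 a10@(5,4):1 a11@(1,0):1 a12@(0,4):0 a13@(2,3):1 a14@(5,1):1 a15@(2,0):1 a16@(4,2):1 a17@(5,2):1 a18@(5,3):1
t=4: a0@(4,3):1 a1@(4,0):1 a2@(0,1):1 a3@(5,0):1 a4@(1,2):1 a5@(4,4):1 a6@(1,3):1 a7@(3,2):1 a8@(3,4):1 a9@(3,1):1 a10@(5,4):1 a11@(1,0):1 a12@(0,4):1 a13@(2,3):1 a14@(5,1):1 a15@(2,0):1 a16@(4,2):1 a17@(5,2):1 a18@(5,3):1
t=5: (unchanged — steady state)

yes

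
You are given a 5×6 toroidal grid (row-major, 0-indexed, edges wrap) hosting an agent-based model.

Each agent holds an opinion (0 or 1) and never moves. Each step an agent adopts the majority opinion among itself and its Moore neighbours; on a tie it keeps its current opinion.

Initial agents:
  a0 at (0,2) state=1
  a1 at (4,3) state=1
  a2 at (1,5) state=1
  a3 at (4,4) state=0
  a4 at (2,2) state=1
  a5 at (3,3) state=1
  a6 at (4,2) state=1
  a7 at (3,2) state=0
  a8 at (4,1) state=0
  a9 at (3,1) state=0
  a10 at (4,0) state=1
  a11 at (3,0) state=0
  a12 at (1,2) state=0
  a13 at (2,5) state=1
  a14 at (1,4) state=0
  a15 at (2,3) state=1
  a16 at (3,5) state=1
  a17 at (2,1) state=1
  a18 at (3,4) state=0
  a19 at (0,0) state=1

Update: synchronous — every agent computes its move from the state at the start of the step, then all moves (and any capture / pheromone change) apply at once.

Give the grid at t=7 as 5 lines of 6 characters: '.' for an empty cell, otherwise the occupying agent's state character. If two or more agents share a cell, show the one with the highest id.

1.1...
..1.11
.111.1
111111
11111.

t=1: a0@(0,2):1 a1@(4,3):1 a2@(1,5):1 a3@(4,4):1 a4@(2,2):1 a5@(3,3):1 a6@(4,2):1 a7@(3,2):1 a8@(4,1):0 a9@(3,1):0 a10@(4,0):1 a11@(3,0):1 a12@(1,2):1 a13@(2,5):1 a14@(1,4):1 a15@(2,3):0 a16@(3,5):1 a17@(2,1):0 a18@(3,4):1 a19@(0,0):1
t=2: a0@(0,2):1 a1@(4,3):1 a2@(1,5):1 a3@(4,4):1 a4@(2,2):1 a5@(3,3):1 a6@(4,2):1 a7@(3,2):1 a8@(4,1):1 a9@(3,1):1 a10@(4,0):1 a11@(3,0):1 a12@(1,2):1 a13@(2,5):1 a14@(1,4):1 a15@(2,3):1 a16@(3,5):1 a17@(2,1):1 a18@(3,4):1 a19@(0,0):1
t=3: (unchanged — steady state)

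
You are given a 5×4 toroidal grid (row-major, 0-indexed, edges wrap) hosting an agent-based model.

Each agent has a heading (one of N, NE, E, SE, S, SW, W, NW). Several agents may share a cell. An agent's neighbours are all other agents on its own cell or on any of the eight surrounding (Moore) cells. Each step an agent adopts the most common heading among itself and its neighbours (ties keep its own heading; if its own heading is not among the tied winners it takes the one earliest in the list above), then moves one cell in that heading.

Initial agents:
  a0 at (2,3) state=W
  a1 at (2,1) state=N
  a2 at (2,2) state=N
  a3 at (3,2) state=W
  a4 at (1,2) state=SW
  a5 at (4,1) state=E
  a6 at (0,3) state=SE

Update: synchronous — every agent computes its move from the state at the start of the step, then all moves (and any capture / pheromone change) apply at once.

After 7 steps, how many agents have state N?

7

t=1: a0@(2,2):W a1@(1,1):N a2@(1,2):N a3@(3,1):W a4@(0,2):N a5@(4,2):E a6@(1,0):SE
t=2: a0@(2,1):W a1@(0,1):N a2@(0,2):N a3@(3,0):W a4@(4,2):N a5@(4,3):E a6@(2,1):SE
t=3: a0@(2,0):W a1@(4,1):N a2@(4,2):N a3@(3,3):W a4@(3,2):N a5@(3,3):N a6@(2,0):W
t=4: a0@(2,3):W a1@(3,1):N a2@(3,2):N a3@(3,2):W a4@(2,2):N a5@(2,3):N a6@(2,3):W
t=5: a0@(2,2):W a1@(2,1):N a2@(2,2):N a3@(2,2):N a4@(1,2):N a5@(1,3):N a6@(2,2):W
t=6: a0@(1,2):N a1@(1,1):N a2@(1,2):N a3@(1,2):N a4@(0,2):N a5@(0,3):N a6@(1,2):N
t=7: a0@(0,2):N a1@(0,1):N a2@(0,2):N a3@(0,2):N a4@(4,2):N a5@(4,3):N a6@(0,2):N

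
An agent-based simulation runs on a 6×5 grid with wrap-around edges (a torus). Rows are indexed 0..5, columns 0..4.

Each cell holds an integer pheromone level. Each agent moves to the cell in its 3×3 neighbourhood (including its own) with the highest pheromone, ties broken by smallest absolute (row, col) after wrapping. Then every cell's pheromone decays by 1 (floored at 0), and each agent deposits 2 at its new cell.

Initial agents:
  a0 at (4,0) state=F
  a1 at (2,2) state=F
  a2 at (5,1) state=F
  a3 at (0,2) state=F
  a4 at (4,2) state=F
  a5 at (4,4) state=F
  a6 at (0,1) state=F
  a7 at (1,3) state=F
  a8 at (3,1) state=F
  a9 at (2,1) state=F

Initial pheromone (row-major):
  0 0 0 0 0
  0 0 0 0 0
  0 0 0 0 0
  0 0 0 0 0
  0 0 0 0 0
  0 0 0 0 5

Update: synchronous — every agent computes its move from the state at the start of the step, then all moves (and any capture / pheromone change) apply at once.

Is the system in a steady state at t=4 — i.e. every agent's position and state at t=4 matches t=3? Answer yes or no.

no

t=1: a0@(5,4) a1@(1,1) a2@(0,0) a3@(0,1) a4@(3,1) a5@(5,4) a6@(0,0) a7@(0,2) a8@(2,0) a9@(1,0) | pheromone: 4 2 2 0 0 / 2 2 0 0 0 / 2 0 0 0 0 / 0 2 0 0 0 / 0 0 0 0 0 / 0 0 0 0 8
t=2: a0@(5,4) a1@(0,0) a2@(5,4) a3@(0,0) a4@(2,0) a5@(5,4) a6@(5,4) a7@(0,1) a8@(1,0) a9@(0,0) | pheromone: 9 3 1 0 0 / 3 1 0 0 0 / 3 0 0 0 0 / 0 1 0 0 0 / 0 0 0 0 0 / 0 0 0 0 15
t=3: a0@(5,4) a1@(5,4) a2@(5,4) a3@(5,4) a4@(1,0) a5@(5,4) a6@(5,4) a7@(0,0) a8@(0,0) a9@(5,4) | pheromone: 12 2 0 0 0 / 4 0 0 0 0 / 2 0 0 0 0 / 0 0 0 0 0 / 0 0 0 0 0 / 0 0 0 0 28
t=4: a0@(5,4) a1@(5,4) a2@(5,4) a3@(5,4) a4@(0,0) a5@(5,4) a6@(5,4) a7@(5,4) a8@(5,4) a9@(5,4) | pheromone: 13 1 0 0 0 / 3 0 0 0 0 / 1 0 0 0 0 / 0 0 0 0 0 / 0 0 0 0 0 / 0 0 0 0 45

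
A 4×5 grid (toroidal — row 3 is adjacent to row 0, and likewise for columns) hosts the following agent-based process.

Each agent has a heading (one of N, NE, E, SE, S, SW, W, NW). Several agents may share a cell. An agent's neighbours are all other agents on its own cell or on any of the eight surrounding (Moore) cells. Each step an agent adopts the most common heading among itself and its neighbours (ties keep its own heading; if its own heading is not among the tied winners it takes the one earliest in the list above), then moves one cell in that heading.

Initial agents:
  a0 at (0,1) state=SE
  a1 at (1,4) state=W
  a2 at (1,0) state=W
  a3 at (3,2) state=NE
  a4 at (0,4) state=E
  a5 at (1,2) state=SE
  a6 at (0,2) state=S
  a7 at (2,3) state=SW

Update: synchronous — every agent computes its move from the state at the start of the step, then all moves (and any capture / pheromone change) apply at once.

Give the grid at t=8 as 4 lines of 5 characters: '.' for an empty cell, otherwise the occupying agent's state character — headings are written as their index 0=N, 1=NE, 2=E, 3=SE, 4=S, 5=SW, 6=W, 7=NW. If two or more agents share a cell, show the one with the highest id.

t=1: a0@(1,2):SE a1@(1,3):W a2@(1,4):W a3@(2,3):NE a4@(0,3):W a5@(2,3):SE a6@(1,3):SE a7@(3,2):SW
t=2: a0@(2,3):SE a1@(1,2):W a2@(1,3):W a3@(3,4):SE a4@(0,2):W a5@(3,4):SE a6@(2,4):SE a7@(0,1):SW
t=3: a0@(3,4):SE a1@(1,1):W a2@(1,2):W a3@(0,0):SE a4@(0,1):W a5@(0,0):SE a6@(3,0):SE a7@(0,0):W
t=4: a0@(0,0):SE a1@(1,0):W a2@(1,1):W a3@(1,1):SE a4@(0,0):W a5@(1,1):SE a6@(0,1):SE a7@(1,1):SE
t=5: a0@(1,1):SE a1@(2,1):SE a2@(2,2):SE a3@(2,2):SE a4@(1,1):SE a5@(2,2):SE a6@(1,2):SE a7@(2,2):SE
t=6: a0@(2,2):SE a1@(3,2):SE a2@(3,3):SE a3@(3,3):SE a4@(2,2):SE a5@(3,3):SE a6@(2,3):SE a7@(3,3):SE
t=7: a0@(3,3):SE a1@(0,3):SE a2@(0,4):SE a3@(0,4):SE a4@(3,3):SE a5@(0,4):SE a6@(3,4):SE a7@(0,4):SE
t=8: a0@(0,4):SE a1@(1,4):SE a2@(1,0):SE a3@(1,0):SE a4@(0,4):SE a5@(1,0):SE a6@(0,0):SE a7@(1,0):SE

3...3
3...3
.....
.....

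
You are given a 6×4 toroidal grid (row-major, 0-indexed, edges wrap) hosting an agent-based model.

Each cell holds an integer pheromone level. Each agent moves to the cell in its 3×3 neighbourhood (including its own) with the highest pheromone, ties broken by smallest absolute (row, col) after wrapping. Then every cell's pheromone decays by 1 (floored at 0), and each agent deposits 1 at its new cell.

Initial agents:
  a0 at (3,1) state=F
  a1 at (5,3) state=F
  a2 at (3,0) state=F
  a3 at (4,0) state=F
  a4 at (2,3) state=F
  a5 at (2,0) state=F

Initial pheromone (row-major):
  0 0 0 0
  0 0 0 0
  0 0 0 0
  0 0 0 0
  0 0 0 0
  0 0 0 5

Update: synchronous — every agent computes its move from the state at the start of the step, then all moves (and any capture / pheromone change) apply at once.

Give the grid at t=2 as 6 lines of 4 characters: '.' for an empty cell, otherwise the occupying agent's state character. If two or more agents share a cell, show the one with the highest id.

t=1: a0@(2,0) a1@(5,3) a2@(2,0) a3@(5,3) a4@(1,0) a5@(1,0) | pheromone: 0 0 0 0 / 2 0 0 0 / 2 0 0 0 / 0 0 0 0 / 0 0 0 0 / 0 0 0 6
t=2: a0@(1,0) a1@(5,3) a2@(1,0) a3@(5,3) a4@(1,0) a5@(1,0) | pheromone: 0 0 0 0 / 5 0 0 0 / 1 0 0 0 / 0 0 0 0 / 0 0 0 0 / 0 0 0 7

....
F...
....
....
....
...F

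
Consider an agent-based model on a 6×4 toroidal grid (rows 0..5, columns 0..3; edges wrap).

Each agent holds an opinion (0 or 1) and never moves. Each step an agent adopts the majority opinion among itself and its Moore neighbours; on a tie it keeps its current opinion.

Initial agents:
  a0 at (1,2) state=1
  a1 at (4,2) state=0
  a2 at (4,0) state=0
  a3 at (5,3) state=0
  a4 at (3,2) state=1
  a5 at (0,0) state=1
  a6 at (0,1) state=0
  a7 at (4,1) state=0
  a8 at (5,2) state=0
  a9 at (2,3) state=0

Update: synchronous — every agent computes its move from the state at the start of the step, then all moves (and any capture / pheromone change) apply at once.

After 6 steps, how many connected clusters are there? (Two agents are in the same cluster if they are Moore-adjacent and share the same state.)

1

t=1: a0@(1,2):0 a1@(4,2):0 a2@(4,0):0 a3@(5,3):0 a4@(3,2):0 a5@(0,0):0 a6@(0,1):0 a7@(4,1):0 a8@(5,2):0 a9@(2,3):1
t=2: a0@(1,2):0 a1@(4,2):0 a2@(4,0):0 a3@(5,3):0 a4@(3,2):0 a5@(0,0):0 a6@(0,1):0 a7@(4,1):0 a8@(5,2):0 a9@(2,3):0
t=3: (unchanged — steady state)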